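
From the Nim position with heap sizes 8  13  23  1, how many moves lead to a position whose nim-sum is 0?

1

In binary:
  01000  (8)
  01101  (13)
  10111  (23)
  00001  (1)
  -----
  10011  (19)
The overall nim-sum is X = 19. A heap of size p has a winning move iff p XOR X < p (reduce it to p XOR X).
  8: 8 XOR 19 = 27 ≥ 8 — no move.
  13: 13 XOR 19 = 30 ≥ 13 — no move.
  23: 23 XOR 19 = 4 < 23 — winning move (to 4).
  1: 1 XOR 19 = 18 ≥ 1 — no move.
That gives 1 winning move.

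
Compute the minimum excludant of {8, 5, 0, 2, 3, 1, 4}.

6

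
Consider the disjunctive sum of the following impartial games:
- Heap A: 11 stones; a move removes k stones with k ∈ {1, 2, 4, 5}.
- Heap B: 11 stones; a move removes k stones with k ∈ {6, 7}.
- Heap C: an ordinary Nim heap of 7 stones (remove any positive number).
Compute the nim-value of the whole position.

For heap A, compute g(0), g(1), … with moves {1, 2, 4, 5}:
g(0) = mex{} = 0
g(1) = mex{0} = 1
g(2) = mex{0,1} = 2
g(3) = mex{1,2} = 0
g(4) = mex{0,2} = 1
g(5) = mex{0,1} = 2
g(6) = mex{1,2} = 0
g(7) = mex{0,2} = 1
g(8) = mex{0,1} = 2
g(9) = mex{1,2} = 0
g(10) = mex{0,2} = 1
g(11) = mex{0,1} = 2
So g(11) = 2.
Grundy values for heap B (subtraction set {6, 7}):
k:     0  1  2  3  4  5  6  7  8  9 10 11
g(k):  0  0  0  0  0  0  1  1  1  1  1  1
So g(11) = 1.
Heap C is a plain Nim heap of size 7, so its Grundy value is 7.
The value of a disjunctive sum is the nim-sum of the parts.
Combined value = 2 ⊕ 1 ⊕ 7 = 4.

4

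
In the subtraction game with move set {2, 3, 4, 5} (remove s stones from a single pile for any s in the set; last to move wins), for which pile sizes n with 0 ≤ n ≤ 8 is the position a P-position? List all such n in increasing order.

0, 1, 7, 8

Grundy values for subtraction set {2, 3, 4, 5}:
g(0) = mex{} = 0
g(1) = mex{} = 0
g(2) = mex{0} = 1
g(3) = mex{0} = 1
g(4) = mex{0,1} = 2
g(5) = mex{0,1} = 2
g(6) = mex{0,1,2} = 3
g(7) = mex{1,2} = 0
g(8) = mex{1,2,3} = 0
The P-positions (g = 0) in 0..8 are 0, 1, 7, 8.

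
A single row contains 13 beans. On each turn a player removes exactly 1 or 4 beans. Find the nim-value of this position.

Compute g(0), g(1), … for moves {1, 4}:
g(0) = mex{} = 0
g(1) = mex{0} = 1
g(2) = mex{1} = 0
g(3) = mex{0} = 1
g(4) = mex{0,1} = 2
g(5) = mex{1,2} = 0
g(6) = mex{0} = 1
g(7) = mex{1} = 0
g(8) = mex{0,2} = 1
g(9) = mex{0,1} = 2
g(10) = mex{1,2} = 0
g(11) = mex{0} = 1
g(12) = mex{1} = 0
g(13) = mex{0,2} = 1
So g(13) = 1.

1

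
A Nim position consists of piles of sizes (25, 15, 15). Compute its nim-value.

Nim-sum: 25 ^ 15 ^ 15 = 25.

25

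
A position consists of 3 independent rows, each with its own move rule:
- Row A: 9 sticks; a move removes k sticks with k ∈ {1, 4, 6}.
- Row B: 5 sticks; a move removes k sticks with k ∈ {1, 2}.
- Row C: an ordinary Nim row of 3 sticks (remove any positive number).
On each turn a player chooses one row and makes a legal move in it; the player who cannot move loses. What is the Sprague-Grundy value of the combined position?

3

For row A, compute g(0), g(1), … with moves {1, 4, 6}:
g(0) = mex{} = 0
g(1) = mex{0} = 1
g(2) = mex{1} = 0
g(3) = mex{0} = 1
g(4) = mex{0,1} = 2
g(5) = mex{1,2} = 0
g(6) = mex{0} = 1
g(7) = mex{1} = 0
g(8) = mex{0,2} = 1
g(9) = mex{0,1} = 2
So g(9) = 2.
Build the Grundy sequence for row B with g(k) = mex{g(k−s) : s ∈ {1, 2}, s ≤ k}:
k:     0  1  2  3  4  5
g(k):  0  1  2  0  1  2
So g(5) = 2.
Row C is a plain Nim row of size 3, so its Grundy value is 3.
The value of a disjunctive sum is the nim-sum of the parts.
Combined value = 2 ⊕ 2 ⊕ 3 = 3.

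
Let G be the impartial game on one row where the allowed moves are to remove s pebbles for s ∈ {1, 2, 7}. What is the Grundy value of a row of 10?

Compute g(0), g(1), … for moves {1, 2, 7}:
g(0) = mex{} = 0
g(1) = mex{0} = 1
g(2) = mex{0,1} = 2
g(3) = mex{1,2} = 0
g(4) = mex{0,2} = 1
g(5) = mex{0,1} = 2
g(6) = mex{1,2} = 0
g(7) = mex{0,2} = 1
g(8) = mex{0,1} = 2
g(9) = mex{1,2} = 0
g(10) = mex{0,2} = 1
So g(10) = 1.

1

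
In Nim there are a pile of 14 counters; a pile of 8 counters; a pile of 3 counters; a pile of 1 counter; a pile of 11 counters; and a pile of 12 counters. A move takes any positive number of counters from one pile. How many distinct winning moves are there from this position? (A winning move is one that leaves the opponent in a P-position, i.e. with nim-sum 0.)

3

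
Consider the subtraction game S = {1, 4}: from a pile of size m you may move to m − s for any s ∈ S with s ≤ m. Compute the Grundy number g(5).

0

Build the Grundy sequence with g(k) = mex{g(k−s) : s ∈ {1, 4}, s ≤ k}:
k:     0  1  2  3  4  5
g(k):  0  1  0  1  2  0
So g(5) = 0.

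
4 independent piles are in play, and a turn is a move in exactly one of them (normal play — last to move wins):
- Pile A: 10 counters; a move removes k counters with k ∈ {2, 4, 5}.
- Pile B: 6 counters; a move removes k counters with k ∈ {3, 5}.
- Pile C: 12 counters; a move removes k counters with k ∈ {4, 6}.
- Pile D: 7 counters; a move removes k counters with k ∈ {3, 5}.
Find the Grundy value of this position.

Grundy values for pile A (subtraction set {2, 4, 5}):
k:     0  1  2  3  4  5  6  7  8  9 10
g(k):  0  0  1  1  2  2  3  0  0  1  1
So g(10) = 1.
For pile B, compute g(0), g(1), … with moves {3, 5}:
k:     0  1  2  3  4  5  6
g(k):  0  0  0  1  1  1  2
So g(6) = 2.
For pile C, compute g(0), g(1), … with moves {4, 6}:
k:     0  1  2  3  4  5  6  7  8  9 10 11 12
g(k):  0  0  0  0  1  1  1  1  2  2  0  0  0
So g(12) = 0.
Build the Grundy sequence for pile D with g(k) = mex{g(k−s) : s ∈ {3, 5}, s ≤ k}:
k:     0  1  2  3  4  5  6  7
g(k):  0  0  0  1  1  1  2  2
So g(7) = 2.
By the Sprague-Grundy theorem, the Grundy value of a sum of independent games is the XOR of the component values.
Combined value = 1 ⊕ 2 ⊕ 0 ⊕ 2 = 1.

1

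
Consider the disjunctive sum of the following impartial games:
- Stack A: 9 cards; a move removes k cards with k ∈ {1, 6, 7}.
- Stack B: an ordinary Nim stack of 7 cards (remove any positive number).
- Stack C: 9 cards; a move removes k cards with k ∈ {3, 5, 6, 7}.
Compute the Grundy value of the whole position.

Grundy values for stack A (subtraction set {1, 6, 7}):
g(0) = mex{} = 0
g(1) = mex{0} = 1
g(2) = mex{1} = 0
g(3) = mex{0} = 1
g(4) = mex{1} = 0
g(5) = mex{0} = 1
g(6) = mex{0,1} = 2
g(7) = mex{0,1,2} = 3
g(8) = mex{0,1,3} = 2
g(9) = mex{0,1,2} = 3
So g(9) = 3.
Stack B is a plain Nim stack of size 7, so its Grundy value is 7.
Grundy values for stack C (subtraction set {3, 5, 6, 7}):
g(0) = mex{} = 0
g(1) = mex{} = 0
g(2) = mex{} = 0
g(3) = mex{0} = 1
g(4) = mex{0} = 1
g(5) = mex{0} = 1
g(6) = mex{0,1} = 2
g(7) = mex{0,1} = 2
g(8) = mex{0,1} = 2
g(9) = mex{0,1,2} = 3
So g(9) = 3.
By the Sprague-Grundy theorem, the Grundy value of a sum of independent games is the XOR of the component values.
Combined value = 3 XOR 7 XOR 3 = 7.

7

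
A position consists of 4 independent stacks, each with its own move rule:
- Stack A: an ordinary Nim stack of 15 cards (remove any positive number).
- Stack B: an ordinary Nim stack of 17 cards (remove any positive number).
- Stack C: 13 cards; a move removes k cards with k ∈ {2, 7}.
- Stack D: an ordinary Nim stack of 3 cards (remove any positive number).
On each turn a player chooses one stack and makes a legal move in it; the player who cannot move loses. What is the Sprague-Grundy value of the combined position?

29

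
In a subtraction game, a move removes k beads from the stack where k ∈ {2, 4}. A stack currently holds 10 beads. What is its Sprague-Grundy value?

2

Grundy values for subtraction set {2, 4}:
k:     0  1  2  3  4  5  6  7  8  9 10
g(k):  0  0  1  1  2  2  0  0  1  1  2
So g(10) = 2.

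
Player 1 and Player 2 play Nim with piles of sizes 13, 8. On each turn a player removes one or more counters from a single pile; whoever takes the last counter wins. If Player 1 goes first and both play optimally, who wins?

Nim-sum: 13 ⊕ 8 = 5.
The nim-sum is 5 ≠ 0, so this is an N-position: the player to move can win; Player 1 has a winning move.

Player 1 wins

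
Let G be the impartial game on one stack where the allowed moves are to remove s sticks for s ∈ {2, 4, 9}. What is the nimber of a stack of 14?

1

Grundy values for subtraction set {2, 4, 9}:
g(0) = mex{} = 0
g(1) = mex{} = 0
g(2) = mex{0} = 1
g(3) = mex{0} = 1
g(4) = mex{0,1} = 2
g(5) = mex{0,1} = 2
g(6) = mex{1,2} = 0
g(7) = mex{1,2} = 0
g(8) = mex{0,2} = 1
g(9) = mex{0,2} = 1
g(10) = mex{0,1} = 2
g(11) = mex{0,1} = 2
g(12) = mex{1,2} = 0
g(13) = mex{1,2} = 0
g(14) = mex{0,2} = 1
So g(14) = 1.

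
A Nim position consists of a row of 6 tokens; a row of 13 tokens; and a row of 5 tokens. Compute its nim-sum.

14

Nim-sum: 6 ^ 13 ^ 5 = 14.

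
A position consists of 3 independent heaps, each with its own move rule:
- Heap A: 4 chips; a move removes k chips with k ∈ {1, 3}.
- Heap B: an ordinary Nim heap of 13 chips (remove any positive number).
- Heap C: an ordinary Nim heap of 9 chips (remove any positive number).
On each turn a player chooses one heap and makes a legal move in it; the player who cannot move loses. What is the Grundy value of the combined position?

4

Grundy values for heap A (subtraction set {1, 3}):
k:     0  1  2  3  4
g(k):  0  1  0  1  0
So g(4) = 0.
Heap B is a plain Nim heap of size 13, so its Grundy value is 13.
Heap C is a plain Nim heap of size 9, so its Grundy value is 9.
The value of a disjunctive sum is the nim-sum of the parts.
Combined value = 0 XOR 13 XOR 9 = 4.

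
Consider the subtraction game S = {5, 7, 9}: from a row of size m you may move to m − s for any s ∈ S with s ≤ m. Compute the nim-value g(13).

2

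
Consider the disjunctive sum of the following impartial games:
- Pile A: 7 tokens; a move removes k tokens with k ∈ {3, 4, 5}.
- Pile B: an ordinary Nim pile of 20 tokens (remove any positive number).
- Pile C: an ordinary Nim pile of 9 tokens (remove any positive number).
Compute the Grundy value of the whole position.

31

For pile A, compute g(0), g(1), … with moves {3, 4, 5}:
k:     0  1  2  3  4  5  6  7
g(k):  0  0  0  1  1  1  2  2
So g(7) = 2.
Pile B is a plain Nim pile of size 20, so its Grundy value is 20.
Pile C is a plain Nim pile of size 9, so its Grundy value is 9.
The value of a disjunctive sum is the nim-sum of the parts.
Combined value = 2 ⊕ 20 ⊕ 9 = 31.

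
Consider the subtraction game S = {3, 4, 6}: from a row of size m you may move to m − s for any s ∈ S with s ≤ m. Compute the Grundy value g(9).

0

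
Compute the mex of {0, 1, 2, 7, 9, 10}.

The values 0, 1, 2 are all present; 3 is the first non-negative integer missing from the set.

3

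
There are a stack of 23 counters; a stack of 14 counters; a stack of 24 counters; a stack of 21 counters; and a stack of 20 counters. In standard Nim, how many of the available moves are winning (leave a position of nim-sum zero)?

0

Compute the nim-sum pairwise:
23 ^ 14 = 25
25 ^ 24 = 1
1 ^ 21 = 20
20 ^ 20 = 0
The nim-sum is already 0, so every move leaves a nonzero nim-sum — there are no winning moves.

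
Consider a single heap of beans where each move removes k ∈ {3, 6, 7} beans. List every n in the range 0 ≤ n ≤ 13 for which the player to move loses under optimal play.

Grundy values for subtraction set {3, 6, 7}:
g(0) = mex{} = 0
g(1) = mex{} = 0
g(2) = mex{} = 0
g(3) = mex{0} = 1
g(4) = mex{0} = 1
g(5) = mex{0} = 1
g(6) = mex{0,1} = 2
g(7) = mex{0,1} = 2
g(8) = mex{0,1} = 2
g(9) = mex{0,1,2} = 3
g(10) = mex{1,2} = 0
g(11) = mex{1,2} = 0
g(12) = mex{1,2,3} = 0
g(13) = mex{0,2} = 1
The P-positions (g = 0) in 0..13 are 0, 1, 2, 10, 11, 12.

0, 1, 2, 10, 11, 12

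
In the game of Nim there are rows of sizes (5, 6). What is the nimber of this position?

3

Compute the nim-sum pairwise:
5 ^ 6 = 3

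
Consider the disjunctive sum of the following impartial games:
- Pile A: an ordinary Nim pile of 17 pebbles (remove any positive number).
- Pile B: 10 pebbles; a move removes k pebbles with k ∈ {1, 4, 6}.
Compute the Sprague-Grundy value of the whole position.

Pile A is a plain Nim pile of size 17, so its Grundy value is 17.
For pile B, compute g(0), g(1), … with moves {1, 4, 6}:
g(0) = mex{} = 0
g(1) = mex{0} = 1
g(2) = mex{1} = 0
g(3) = mex{0} = 1
g(4) = mex{0,1} = 2
g(5) = mex{1,2} = 0
g(6) = mex{0} = 1
g(7) = mex{1} = 0
g(8) = mex{0,2} = 1
g(9) = mex{0,1} = 2
g(10) = mex{1,2} = 0
So g(10) = 0.
By the Sprague-Grundy theorem, the Grundy value of a sum of independent games is the XOR of the component values.
Combined value = 17 XOR 0 = 17.

17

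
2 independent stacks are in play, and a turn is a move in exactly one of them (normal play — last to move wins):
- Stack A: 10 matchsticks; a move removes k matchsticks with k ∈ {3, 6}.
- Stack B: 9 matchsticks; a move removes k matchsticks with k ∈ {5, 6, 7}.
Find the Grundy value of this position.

1

Grundy values for stack A (subtraction set {3, 6}):
k:     0  1  2  3  4  5  6  7  8  9 10
g(k):  0  0  0  1  1  1  2  2  2  0  0
So g(10) = 0.
For stack B, compute g(0), g(1), … with moves {5, 6, 7}:
k:     0  1  2  3  4  5  6  7  8  9
g(k):  0  0  0  0  0  1  1  1  1  1
So g(9) = 1.
By the Sprague-Grundy theorem, the Grundy value of a sum of independent games is the XOR of the component values.
Combined value = 0 ⊕ 1 = 1.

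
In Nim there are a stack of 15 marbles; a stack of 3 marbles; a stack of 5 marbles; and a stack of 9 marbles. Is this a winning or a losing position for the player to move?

Losing position

In binary:
  1111  (15)
  0011  (3)
  0101  (5)
  1001  (9)
  ----
  0000  (0)
The nim-sum is 0, so this is a P-position: the player to move is in a losing position under optimal play.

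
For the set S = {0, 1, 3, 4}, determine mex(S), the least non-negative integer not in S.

2

The values 0, 1 are all present; 2 is the first non-negative integer missing from the set.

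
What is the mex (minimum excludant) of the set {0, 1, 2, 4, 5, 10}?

The values 0, 1, 2 are all present; 3 is the first non-negative integer missing from the set.

3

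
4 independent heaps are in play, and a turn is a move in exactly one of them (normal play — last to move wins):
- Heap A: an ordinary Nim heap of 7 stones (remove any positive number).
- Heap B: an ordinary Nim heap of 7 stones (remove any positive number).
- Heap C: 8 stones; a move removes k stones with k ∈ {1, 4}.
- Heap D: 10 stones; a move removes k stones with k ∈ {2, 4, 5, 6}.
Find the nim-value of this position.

Heap A is a plain Nim heap of size 7, so its Grundy value is 7.
Heap B is a plain Nim heap of size 7, so its Grundy value is 7.
For heap C, compute g(0), g(1), … with moves {1, 4}:
k:     0  1  2  3  4  5  6  7  8
g(k):  0  1  0  1  2  0  1  0  1
So g(8) = 1.
Grundy values for heap D (subtraction set {2, 4, 5, 6}):
k:     0  1  2  3  4  5  6  7  8  9 10
g(k):  0  0  1  1  2  2  3  3  0  0  1
So g(10) = 1.
The value of a disjunctive sum is the nim-sum of the parts.
Combined value = 7 ⊕ 7 ⊕ 1 ⊕ 1 = 0.

0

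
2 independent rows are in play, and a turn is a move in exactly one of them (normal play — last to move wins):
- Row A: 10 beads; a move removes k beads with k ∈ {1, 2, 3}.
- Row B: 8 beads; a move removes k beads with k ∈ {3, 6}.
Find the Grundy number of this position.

0

Grundy values for row A (subtraction set {1, 2, 3}):
k:     0  1  2  3  4  5  6  7  8  9 10
g(k):  0  1  2  3  0  1  2  3  0  1  2
So g(10) = 2.
For row B, compute g(0), g(1), … with moves {3, 6}:
g(0) = mex{} = 0
g(1) = mex{} = 0
g(2) = mex{} = 0
g(3) = mex{0} = 1
g(4) = mex{0} = 1
g(5) = mex{0} = 1
g(6) = mex{0,1} = 2
g(7) = mex{0,1} = 2
g(8) = mex{0,1} = 2
So g(8) = 2.
By the Sprague-Grundy theorem, the Grundy value of a sum of independent games is the XOR of the component values.
Combined value = 2 ⊕ 2 = 0.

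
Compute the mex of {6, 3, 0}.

0 is in the set but 1 is not, so the mex is 1.

1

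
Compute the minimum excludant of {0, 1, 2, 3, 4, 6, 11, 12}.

The values 0, 1, 2, 3, 4 are all present; 5 is the first non-negative integer missing from the set.

5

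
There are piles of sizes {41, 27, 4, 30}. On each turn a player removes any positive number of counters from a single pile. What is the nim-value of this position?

In binary:
  101001  (41)
  011011  (27)
  000100  (4)
  011110  (30)
  ------
  101000  (40)

40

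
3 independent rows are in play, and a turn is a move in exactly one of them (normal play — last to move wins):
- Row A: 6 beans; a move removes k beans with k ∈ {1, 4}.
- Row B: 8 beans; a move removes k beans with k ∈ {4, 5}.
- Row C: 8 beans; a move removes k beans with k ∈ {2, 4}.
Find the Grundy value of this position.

2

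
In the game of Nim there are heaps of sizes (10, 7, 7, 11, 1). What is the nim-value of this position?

0

Nim-sum: 10 ⊕ 7 ⊕ 7 ⊕ 11 ⊕ 1 = 0.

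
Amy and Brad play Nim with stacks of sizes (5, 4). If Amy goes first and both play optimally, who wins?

Bitwise XOR of the heap sizes:
  101  (5)
  100  (4)
  ---
  001  (1)
The nim-sum is 1 ≠ 0, so this is an N-position: the player to move can win; Amy has a winning move.

Amy wins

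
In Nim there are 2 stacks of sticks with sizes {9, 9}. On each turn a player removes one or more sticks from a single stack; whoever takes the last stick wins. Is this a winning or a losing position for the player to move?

Bitwise XOR of the heap sizes:
  1001  (9)
  1001  (9)
  ----
  0000  (0)
The nim-sum is 0, so this is a P-position: the player to move is in a losing position under optimal play.

Losing position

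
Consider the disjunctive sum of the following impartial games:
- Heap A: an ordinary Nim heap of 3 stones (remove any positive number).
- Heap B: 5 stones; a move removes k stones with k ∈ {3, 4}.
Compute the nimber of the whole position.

Heap A is a plain Nim heap of size 3, so its Grundy value is 3.
Grundy values for heap B (subtraction set {3, 4}):
g(0) = mex{} = 0
g(1) = mex{} = 0
g(2) = mex{} = 0
g(3) = mex{0} = 1
g(4) = mex{0} = 1
g(5) = mex{0} = 1
So g(5) = 1.
By the Sprague-Grundy theorem, the Grundy value of a sum of independent games is the XOR of the component values.
Combined value = 3 ⊕ 1 = 2.

2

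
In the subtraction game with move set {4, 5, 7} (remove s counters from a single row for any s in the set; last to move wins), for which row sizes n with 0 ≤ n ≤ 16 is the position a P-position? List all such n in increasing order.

0, 1, 2, 3, 11, 12, 13, 14

Compute g(0), g(1), … for moves {4, 5, 7}:
k:     0  1  2  3  4  5  6  7  8  9 10 11 12 13 14 15 16
g(k):  0  0  0  0  1  1  1  1  2  2  2  0  0  0  0  1  1
The P-positions (g = 0) in 0..16 are 0, 1, 2, 3, 11, 12, 13, 14.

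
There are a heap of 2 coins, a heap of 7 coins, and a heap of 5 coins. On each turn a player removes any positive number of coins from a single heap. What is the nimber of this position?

Nim-sum: 2 ⊕ 7 ⊕ 5 = 0.

0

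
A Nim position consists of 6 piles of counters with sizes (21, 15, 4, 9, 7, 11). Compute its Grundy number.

27

Nim-sum: 21 XOR 15 XOR 4 XOR 9 XOR 7 XOR 11 = 27.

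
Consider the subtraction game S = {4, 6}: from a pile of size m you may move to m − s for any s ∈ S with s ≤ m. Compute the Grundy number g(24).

Compute g(0), g(1), … for moves {4, 6}:
k:     0  1  2  3  4  5  6  7  8  9 10 11 12 13 14 15 16 17 18 19 20 21 22 23 24
g(k):  0  0  0  0  1  1  1  1  2  2  0  0  0  0  1  1  1  1  2  2  0  0  0  0  1
So g(24) = 1.

1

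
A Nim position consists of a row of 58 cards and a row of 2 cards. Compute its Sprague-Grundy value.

Nim-sum: 58 ⊕ 2 = 56.

56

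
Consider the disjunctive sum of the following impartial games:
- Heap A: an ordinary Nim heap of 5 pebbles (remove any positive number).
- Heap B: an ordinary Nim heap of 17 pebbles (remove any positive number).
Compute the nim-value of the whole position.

20

Heap A is a plain Nim heap of size 5, so its Grundy value is 5.
Heap B is a plain Nim heap of size 17, so its Grundy value is 17.
By the Sprague-Grundy theorem, the Grundy value of a sum of independent games is the XOR of the component values.
Combined value = 5 XOR 17 = 20.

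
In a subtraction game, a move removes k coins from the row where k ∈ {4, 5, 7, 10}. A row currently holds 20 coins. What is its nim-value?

1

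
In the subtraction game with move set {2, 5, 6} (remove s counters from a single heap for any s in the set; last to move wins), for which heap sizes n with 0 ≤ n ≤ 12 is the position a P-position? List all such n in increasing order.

0, 1, 4, 8, 11, 12

Build the Grundy sequence with g(k) = mex{g(k−s) : s ∈ {2, 5, 6}, s ≤ k}:
k:     0  1  2  3  4  5  6  7  8  9 10 11 12
g(k):  0  0  1  1  0  2  1  3  0  2  1  0  0
The P-positions (g = 0) in 0..12 are 0, 1, 4, 8, 11, 12.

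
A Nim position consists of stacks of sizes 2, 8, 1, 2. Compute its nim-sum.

9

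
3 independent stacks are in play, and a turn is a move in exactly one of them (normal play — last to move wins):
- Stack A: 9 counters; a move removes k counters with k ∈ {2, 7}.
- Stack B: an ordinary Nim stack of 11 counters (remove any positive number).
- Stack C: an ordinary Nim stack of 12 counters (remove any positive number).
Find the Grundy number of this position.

For stack A, compute g(0), g(1), … with moves {2, 7}:
g(0) = mex{} = 0
g(1) = mex{} = 0
g(2) = mex{0} = 1
g(3) = mex{0} = 1
g(4) = mex{1} = 0
g(5) = mex{1} = 0
g(6) = mex{0} = 1
g(7) = mex{0} = 1
g(8) = mex{0,1} = 2
g(9) = mex{1} = 0
So g(9) = 0.
Stack B is a plain Nim stack of size 11, so its Grundy value is 11.
Stack C is a plain Nim stack of size 12, so its Grundy value is 12.
The value of a disjunctive sum is the nim-sum of the parts.
Combined value = 0 ⊕ 11 ⊕ 12 = 7.

7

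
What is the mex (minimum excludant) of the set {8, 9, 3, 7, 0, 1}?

2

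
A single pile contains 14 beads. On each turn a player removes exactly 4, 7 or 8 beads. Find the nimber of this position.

0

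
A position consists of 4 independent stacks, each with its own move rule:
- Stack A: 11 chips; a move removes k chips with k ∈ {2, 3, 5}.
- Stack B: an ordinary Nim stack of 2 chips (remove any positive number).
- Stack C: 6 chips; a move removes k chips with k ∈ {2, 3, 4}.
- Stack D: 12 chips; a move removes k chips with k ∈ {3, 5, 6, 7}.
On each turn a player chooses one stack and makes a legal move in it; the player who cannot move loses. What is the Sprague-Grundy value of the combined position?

Build the Grundy sequence for stack A with g(k) = mex{g(k−s) : s ∈ {2, 3, 5}, s ≤ k}:
g(0) = mex{} = 0
g(1) = mex{} = 0
g(2) = mex{0} = 1
g(3) = mex{0} = 1
g(4) = mex{0,1} = 2
g(5) = mex{0,1} = 2
g(6) = mex{0,1,2} = 3
g(7) = mex{1,2} = 0
g(8) = mex{1,2,3} = 0
g(9) = mex{0,2,3} = 1
g(10) = mex{0,2} = 1
g(11) = mex{0,1,3} = 2
So g(11) = 2.
Stack B is a plain Nim stack of size 2, so its Grundy value is 2.
For stack C, compute g(0), g(1), … with moves {2, 3, 4}:
k:     0  1  2  3  4  5  6
g(k):  0  0  1  1  2  2  0
So g(6) = 0.
Grundy values for stack D (subtraction set {3, 5, 6, 7}):
k:     0  1  2  3  4  5  6  7  8  9 10 11 12
g(k):  0  0  0  1  1  1  2  2  2  3  0  0  0
So g(12) = 0.
The value of a disjunctive sum is the nim-sum of the parts.
Combined value = 2 ⊕ 2 ⊕ 0 ⊕ 0 = 0.

0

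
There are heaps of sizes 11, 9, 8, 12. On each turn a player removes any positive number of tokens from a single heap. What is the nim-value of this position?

Nim-sum: 11 ^ 9 ^ 8 ^ 12 = 6.

6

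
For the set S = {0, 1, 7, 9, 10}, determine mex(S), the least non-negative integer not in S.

2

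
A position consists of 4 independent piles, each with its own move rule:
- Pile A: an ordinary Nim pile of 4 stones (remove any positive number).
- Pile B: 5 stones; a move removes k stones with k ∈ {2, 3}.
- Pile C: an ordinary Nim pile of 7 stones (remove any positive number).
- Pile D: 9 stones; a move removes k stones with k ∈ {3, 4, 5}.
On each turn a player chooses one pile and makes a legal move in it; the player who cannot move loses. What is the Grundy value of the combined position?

3

Pile A is a plain Nim pile of size 4, so its Grundy value is 4.
Build the Grundy sequence for pile B with g(k) = mex{g(k−s) : s ∈ {2, 3}, s ≤ k}:
g(0) = mex{} = 0
g(1) = mex{} = 0
g(2) = mex{0} = 1
g(3) = mex{0} = 1
g(4) = mex{0,1} = 2
g(5) = mex{1} = 0
So g(5) = 0.
Pile C is a plain Nim pile of size 7, so its Grundy value is 7.
For pile D, compute g(0), g(1), … with moves {3, 4, 5}:
g(0) = mex{} = 0
g(1) = mex{} = 0
g(2) = mex{} = 0
g(3) = mex{0} = 1
g(4) = mex{0} = 1
g(5) = mex{0} = 1
g(6) = mex{0,1} = 2
g(7) = mex{0,1} = 2
g(8) = mex{1} = 0
g(9) = mex{1,2} = 0
So g(9) = 0.
The value of a disjunctive sum is the nim-sum of the parts.
Combined value = 4 ⊕ 0 ⊕ 7 ⊕ 0 = 3.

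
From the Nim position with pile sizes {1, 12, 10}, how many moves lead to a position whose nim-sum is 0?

1

Nim-sum: 1 XOR 12 XOR 10 = 7.
The overall nim-sum is X = 7. A pile of size p has a winning move iff p XOR X < p (reduce it to p XOR X).
  1: 1 XOR 7 = 6 ≥ 1 — no move.
  12: 12 XOR 7 = 11 < 12 — winning move (to 11).
  10: 10 XOR 7 = 13 ≥ 10 — no move.
That gives 1 winning move.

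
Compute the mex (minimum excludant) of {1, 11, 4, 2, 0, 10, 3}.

5

The values 0, 1, 2, 3, 4 are all present; 5 is the first non-negative integer missing from the set.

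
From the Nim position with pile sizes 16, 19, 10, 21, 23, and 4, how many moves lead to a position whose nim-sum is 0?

1

Compute the nim-sum pairwise:
16 XOR 19 = 3
3 XOR 10 = 9
9 XOR 21 = 28
28 XOR 23 = 11
11 XOR 4 = 15
The overall nim-sum is X = 15. A pile of size p has a winning move iff p XOR X < p (reduce it to p XOR X).
  16: 16 XOR 15 = 31 ≥ 16 — no move.
  19: 19 XOR 15 = 28 ≥ 19 — no move.
  10: 10 XOR 15 = 5 < 10 — winning move (to 5).
  21: 21 XOR 15 = 26 ≥ 21 — no move.
  23: 23 XOR 15 = 24 ≥ 23 — no move.
  4: 4 XOR 15 = 11 ≥ 4 — no move.
That gives 1 winning move.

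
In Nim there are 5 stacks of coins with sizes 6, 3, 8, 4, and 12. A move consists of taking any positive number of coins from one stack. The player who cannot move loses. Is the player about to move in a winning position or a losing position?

Compute the nim-sum pairwise:
6 ⊕ 3 = 5
5 ⊕ 8 = 13
13 ⊕ 4 = 9
9 ⊕ 12 = 5
The nim-sum is 5 ≠ 0, so this is an N-position: the player to move can win.

Winning position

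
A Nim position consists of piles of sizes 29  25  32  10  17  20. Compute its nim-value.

Nim-sum: 29 XOR 25 XOR 32 XOR 10 XOR 17 XOR 20 = 43.

43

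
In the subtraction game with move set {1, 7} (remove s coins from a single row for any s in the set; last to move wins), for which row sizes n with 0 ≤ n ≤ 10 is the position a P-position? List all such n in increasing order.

0, 2, 4, 6, 8, 10

Grundy values for subtraction set {1, 7}:
g(0) = mex{} = 0
g(1) = mex{0} = 1
g(2) = mex{1} = 0
g(3) = mex{0} = 1
g(4) = mex{1} = 0
g(5) = mex{0} = 1
g(6) = mex{1} = 0
g(7) = mex{0} = 1
g(8) = mex{1} = 0
g(9) = mex{0} = 1
g(10) = mex{1} = 0
The P-positions (g = 0) in 0..10 are 0, 2, 4, 6, 8, 10.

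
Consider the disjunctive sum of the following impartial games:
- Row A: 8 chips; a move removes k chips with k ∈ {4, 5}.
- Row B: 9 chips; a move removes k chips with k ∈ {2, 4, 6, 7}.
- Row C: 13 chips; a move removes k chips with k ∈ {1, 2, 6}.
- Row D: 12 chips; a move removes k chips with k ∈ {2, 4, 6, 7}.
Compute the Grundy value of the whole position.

Grundy values for row A (subtraction set {4, 5}):
g(0) = mex{} = 0
g(1) = mex{} = 0
g(2) = mex{} = 0
g(3) = mex{} = 0
g(4) = mex{0} = 1
g(5) = mex{0} = 1
g(6) = mex{0} = 1
g(7) = mex{0} = 1
g(8) = mex{0,1} = 2
So g(8) = 2.
Build the Grundy sequence for row B with g(k) = mex{g(k−s) : s ∈ {2, 4, 6, 7}, s ≤ k}:
k:     0  1  2  3  4  5  6  7  8  9
g(k):  0  0  1  1  2  2  3  3  4  0
So g(9) = 0.
For row C, compute g(0), g(1), … with moves {1, 2, 6}:
g(0) = mex{} = 0
g(1) = mex{0} = 1
g(2) = mex{0,1} = 2
g(3) = mex{1,2} = 0
g(4) = mex{0,2} = 1
g(5) = mex{0,1} = 2
g(6) = mex{0,1,2} = 3
g(7) = mex{1,2,3} = 0
g(8) = mex{0,2,3} = 1
g(9) = mex{0,1} = 2
g(10) = mex{1,2} = 0
g(11) = mex{0,2} = 1
g(12) = mex{0,1,3} = 2
g(13) = mex{0,1,2} = 3
So g(13) = 3.
Grundy values for row D (subtraction set {2, 4, 6, 7}):
k:     0  1  2  3  4  5  6  7  8  9 10 11 12
g(k):  0  0  1  1  2  2  3  3  4  0  0  1  1
So g(12) = 1.
By the Sprague-Grundy theorem, the Grundy value of a sum of independent games is the XOR of the component values.
Combined value = 2 XOR 0 XOR 3 XOR 1 = 0.

0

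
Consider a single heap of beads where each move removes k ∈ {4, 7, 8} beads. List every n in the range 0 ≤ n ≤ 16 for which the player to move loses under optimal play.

0, 1, 2, 3, 12, 13, 14, 15

Build the Grundy sequence with g(k) = mex{g(k−s) : s ∈ {4, 7, 8}, s ≤ k}:
k:     0  1  2  3  4  5  6  7  8  9 10 11 12 13 14 15 16
g(k):  0  0  0  0  1  1  1  1  2  2  2  2  0  0  0  0  1
The P-positions (g = 0) in 0..16 are 0, 1, 2, 3, 12, 13, 14, 15.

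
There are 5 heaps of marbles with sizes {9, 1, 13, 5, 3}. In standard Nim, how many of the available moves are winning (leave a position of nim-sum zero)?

Compute the nim-sum pairwise:
9 ⊕ 1 = 8
8 ⊕ 13 = 5
5 ⊕ 5 = 0
0 ⊕ 3 = 3
The overall nim-sum is X = 3. A heap of size p has a winning move iff p XOR X < p (reduce it to p XOR X).
  9: 9 XOR 3 = 10 ≥ 9 — no move.
  1: 1 XOR 3 = 2 ≥ 1 — no move.
  13: 13 XOR 3 = 14 ≥ 13 — no move.
  5: 5 XOR 3 = 6 ≥ 5 — no move.
  3: 3 XOR 3 = 0 < 3 — winning move (to 0).
That gives 1 winning move.

1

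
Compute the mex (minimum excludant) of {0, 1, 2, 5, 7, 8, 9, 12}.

The values 0, 1, 2 are all present; 3 is the first non-negative integer missing from the set.

3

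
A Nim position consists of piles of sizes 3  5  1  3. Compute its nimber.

Compute the nim-sum pairwise:
3 XOR 5 = 6
6 XOR 1 = 7
7 XOR 3 = 4

4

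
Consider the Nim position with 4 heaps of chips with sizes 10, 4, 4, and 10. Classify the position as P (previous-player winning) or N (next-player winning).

P-position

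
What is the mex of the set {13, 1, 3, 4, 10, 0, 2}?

5

The values 0, 1, 2, 3, 4 are all present; 5 is the first non-negative integer missing from the set.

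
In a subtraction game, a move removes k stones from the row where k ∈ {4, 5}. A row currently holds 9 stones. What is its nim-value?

0

Build the Grundy sequence with g(k) = mex{g(k−s) : s ∈ {4, 5}, s ≤ k}:
k:     0  1  2  3  4  5  6  7  8  9
g(k):  0  0  0  0  1  1  1  1  2  0
So g(9) = 0.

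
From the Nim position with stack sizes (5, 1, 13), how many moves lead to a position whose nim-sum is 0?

Write each in binary and XOR column by column:
  0101  (5)
  0001  (1)
  1101  (13)
  ----
  1001  (9)
The overall nim-sum is X = 9. A stack of size p has a winning move iff p XOR X < p (reduce it to p XOR X).
  5: 5 XOR 9 = 12 ≥ 5 — no move.
  1: 1 XOR 9 = 8 ≥ 1 — no move.
  13: 13 XOR 9 = 4 < 13 — winning move (to 4).
That gives 1 winning move.

1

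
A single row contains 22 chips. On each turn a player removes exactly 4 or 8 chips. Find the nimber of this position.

Compute g(0), g(1), … for moves {4, 8}:
k:     0  1  2  3  4  5  6  7  8  9 10 11 12 13 14 15 16 17 18 19 20 21 22
g(k):  0  0  0  0  1  1  1  1  2  2  2  2  0  0  0  0  1  1  1  1  2  2  2
So g(22) = 2.

2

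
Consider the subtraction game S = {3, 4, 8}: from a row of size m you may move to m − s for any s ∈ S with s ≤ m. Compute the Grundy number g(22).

1

Compute g(0), g(1), … for moves {3, 4, 8}:
k:     0  1  2  3  4  5  6  7  8  9 10 11 12 13 14 15 16 17 18 19 20 21 22
g(k):  0  0  0  1  1  1  2  0  2  3  1  3  0  0  0  1  1  1  2  0  2  3  1
So g(22) = 1.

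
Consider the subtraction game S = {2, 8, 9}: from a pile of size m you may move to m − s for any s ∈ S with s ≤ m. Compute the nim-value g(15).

0

Compute g(0), g(1), … for moves {2, 8, 9}:
k:     0  1  2  3  4  5  6  7  8  9 10 11 12 13 14 15
g(k):  0  0  1  1  0  0  1  1  2  2  3  0  2  1  3  0
So g(15) = 0.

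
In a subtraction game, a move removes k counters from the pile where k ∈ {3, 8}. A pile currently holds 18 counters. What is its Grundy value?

0

Grundy values for subtraction set {3, 8}:
k:     0  1  2  3  4  5  6  7  8  9 10 11 12 13 14 15 16 17 18
g(k):  0  0  0  1  1  1  0  0  2  1  1  0  0  0  1  1  1  0  0
So g(18) = 0.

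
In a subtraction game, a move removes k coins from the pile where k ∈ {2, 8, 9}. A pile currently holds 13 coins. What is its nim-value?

1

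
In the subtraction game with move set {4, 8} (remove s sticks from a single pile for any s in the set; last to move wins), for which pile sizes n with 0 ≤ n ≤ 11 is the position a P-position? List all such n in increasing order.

Grundy values for subtraction set {4, 8}:
k:     0  1  2  3  4  5  6  7  8  9 10 11
g(k):  0  0  0  0  1  1  1  1  2  2  2  2
The P-positions (g = 0) in 0..11 are 0, 1, 2, 3.

0, 1, 2, 3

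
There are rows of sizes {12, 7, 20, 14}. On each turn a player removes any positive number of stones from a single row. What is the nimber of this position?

17

Compute the nim-sum pairwise:
12 XOR 7 = 11
11 XOR 20 = 31
31 XOR 14 = 17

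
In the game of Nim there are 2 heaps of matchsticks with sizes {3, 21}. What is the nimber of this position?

22

Write each in binary and XOR column by column:
  00011  (3)
  10101  (21)
  -----
  10110  (22)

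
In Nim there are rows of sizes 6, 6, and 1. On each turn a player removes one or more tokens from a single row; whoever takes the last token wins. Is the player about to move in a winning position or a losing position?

Winning position

Write each in binary and XOR column by column:
  110  (6)
  110  (6)
  001  (1)
  ---
  001  (1)
The nim-sum is 1 ≠ 0, so this is an N-position: the player to move can win.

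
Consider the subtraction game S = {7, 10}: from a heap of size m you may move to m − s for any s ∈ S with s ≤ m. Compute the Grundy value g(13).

Compute g(0), g(1), … for moves {7, 10}:
k:     0  1  2  3  4  5  6  7  8  9 10 11 12 13
g(k):  0  0  0  0  0  0  0  1  1  1  1  1  1  1
So g(13) = 1.

1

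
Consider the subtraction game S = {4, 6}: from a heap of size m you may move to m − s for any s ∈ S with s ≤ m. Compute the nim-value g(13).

0

Compute g(0), g(1), … for moves {4, 6}:
k:     0  1  2  3  4  5  6  7  8  9 10 11 12 13
g(k):  0  0  0  0  1  1  1  1  2  2  0  0  0  0
So g(13) = 0.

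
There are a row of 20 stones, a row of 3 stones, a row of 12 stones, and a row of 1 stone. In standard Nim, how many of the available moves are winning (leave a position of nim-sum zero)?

1

Compute the nim-sum pairwise:
20 XOR 3 = 23
23 XOR 12 = 27
27 XOR 1 = 26
The overall nim-sum is X = 26. A row of size p has a winning move iff p XOR X < p (reduce it to p XOR X).
  20: 20 XOR 26 = 14 < 20 — winning move (to 14).
  3: 3 XOR 26 = 25 ≥ 3 — no move.
  12: 12 XOR 26 = 22 ≥ 12 — no move.
  1: 1 XOR 26 = 27 ≥ 1 — no move.
That gives 1 winning move.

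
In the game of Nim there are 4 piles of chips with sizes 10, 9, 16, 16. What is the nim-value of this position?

Compute the nim-sum pairwise:
10 ⊕ 9 = 3
3 ⊕ 16 = 19
19 ⊕ 16 = 3

3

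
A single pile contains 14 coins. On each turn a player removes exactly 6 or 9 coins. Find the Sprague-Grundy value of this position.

2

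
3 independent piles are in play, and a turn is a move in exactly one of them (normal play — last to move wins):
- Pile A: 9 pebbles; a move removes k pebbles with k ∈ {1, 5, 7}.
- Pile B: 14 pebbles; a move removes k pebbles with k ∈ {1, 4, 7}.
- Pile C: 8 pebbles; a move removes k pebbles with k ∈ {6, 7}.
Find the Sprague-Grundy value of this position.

For pile A, compute g(0), g(1), … with moves {1, 5, 7}:
g(0) = mex{} = 0
g(1) = mex{0} = 1
g(2) = mex{1} = 0
g(3) = mex{0} = 1
g(4) = mex{1} = 0
g(5) = mex{0} = 1
g(6) = mex{1} = 0
g(7) = mex{0} = 1
g(8) = mex{1} = 0
g(9) = mex{0} = 1
So g(9) = 1.
Build the Grundy sequence for pile B with g(k) = mex{g(k−s) : s ∈ {1, 4, 7}, s ≤ k}:
k:     0  1  2  3  4  5  6  7  8  9 10 11 12 13 14
g(k):  0  1  0  1  2  0  1  2  0  1  0  1  2  0  1
So g(14) = 1.
Grundy values for pile C (subtraction set {6, 7}):
g(0) = mex{} = 0
g(1) = mex{} = 0
g(2) = mex{} = 0
g(3) = mex{} = 0
g(4) = mex{} = 0
g(5) = mex{} = 0
g(6) = mex{0} = 1
g(7) = mex{0} = 1
g(8) = mex{0} = 1
So g(8) = 1.
The value of a disjunctive sum is the nim-sum of the parts.
Combined value = 1 ⊕ 1 ⊕ 1 = 1.

1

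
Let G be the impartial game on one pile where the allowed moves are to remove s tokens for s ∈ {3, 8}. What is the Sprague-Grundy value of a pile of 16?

1

Compute g(0), g(1), … for moves {3, 8}:
k:     0  1  2  3  4  5  6  7  8  9 10 11 12 13 14 15 16
g(k):  0  0  0  1  1  1  0  0  2  1  1  0  0  0  1  1  1
So g(16) = 1.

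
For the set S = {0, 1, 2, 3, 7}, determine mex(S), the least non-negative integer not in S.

The values 0, 1, 2, 3 are all present; 4 is the first non-negative integer missing from the set.

4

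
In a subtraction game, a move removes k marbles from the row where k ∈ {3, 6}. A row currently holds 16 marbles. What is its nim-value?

Compute g(0), g(1), … for moves {3, 6}:
k:     0  1  2  3  4  5  6  7  8  9 10 11 12 13 14 15 16
g(k):  0  0  0  1  1  1  2  2  2  0  0  0  1  1  1  2  2
So g(16) = 2.

2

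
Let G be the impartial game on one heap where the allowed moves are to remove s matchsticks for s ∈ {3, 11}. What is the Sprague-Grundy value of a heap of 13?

2

Build the Grundy sequence with g(k) = mex{g(k−s) : s ∈ {3, 11}, s ≤ k}:
g(0) = mex{} = 0
g(1) = mex{} = 0
g(2) = mex{} = 0
g(3) = mex{0} = 1
g(4) = mex{0} = 1
g(5) = mex{0} = 1
g(6) = mex{1} = 0
g(7) = mex{1} = 0
g(8) = mex{1} = 0
g(9) = mex{0} = 1
g(10) = mex{0} = 1
g(11) = mex{0} = 1
g(12) = mex{0,1} = 2
g(13) = mex{0,1} = 2
So g(13) = 2.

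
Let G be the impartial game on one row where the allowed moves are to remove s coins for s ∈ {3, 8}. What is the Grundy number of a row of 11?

Compute g(0), g(1), … for moves {3, 8}:
k:     0  1  2  3  4  5  6  7  8  9 10 11
g(k):  0  0  0  1  1  1  0  0  2  1  1  0
So g(11) = 0.

0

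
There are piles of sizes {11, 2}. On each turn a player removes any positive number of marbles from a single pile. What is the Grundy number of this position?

Compute the nim-sum pairwise:
11 ⊕ 2 = 9

9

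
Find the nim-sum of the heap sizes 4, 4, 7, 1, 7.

1

Write each in binary and XOR column by column:
  100  (4)
  100  (4)
  111  (7)
  001  (1)
  111  (7)
  ---
  001  (1)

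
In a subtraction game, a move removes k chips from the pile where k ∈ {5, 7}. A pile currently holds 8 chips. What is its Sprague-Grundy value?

1

Grundy values for subtraction set {5, 7}:
g(0) = mex{} = 0
g(1) = mex{} = 0
g(2) = mex{} = 0
g(3) = mex{} = 0
g(4) = mex{} = 0
g(5) = mex{0} = 1
g(6) = mex{0} = 1
g(7) = mex{0} = 1
g(8) = mex{0} = 1
So g(8) = 1.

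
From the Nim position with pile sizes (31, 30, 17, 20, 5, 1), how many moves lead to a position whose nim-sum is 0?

0

Bitwise XOR of the heap sizes:
  11111  (31)
  11110  (30)
  10001  (17)
  10100  (20)
  00101  (5)
  00001  (1)
  -----
  00000  (0)
The nim-sum is already 0, so every move leaves a nonzero nim-sum — there are no winning moves.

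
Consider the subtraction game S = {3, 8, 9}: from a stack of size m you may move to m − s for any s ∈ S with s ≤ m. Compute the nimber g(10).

Build the Grundy sequence with g(k) = mex{g(k−s) : s ∈ {3, 8, 9}, s ≤ k}:
g(0) = mex{} = 0
g(1) = mex{} = 0
g(2) = mex{} = 0
g(3) = mex{0} = 1
g(4) = mex{0} = 1
g(5) = mex{0} = 1
g(6) = mex{1} = 0
g(7) = mex{1} = 0
g(8) = mex{0,1} = 2
g(9) = mex{0} = 1
g(10) = mex{0} = 1
So g(10) = 1.

1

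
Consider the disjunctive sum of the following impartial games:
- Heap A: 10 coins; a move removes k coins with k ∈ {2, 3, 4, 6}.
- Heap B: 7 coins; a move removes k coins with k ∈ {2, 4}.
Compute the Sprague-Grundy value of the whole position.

For heap A, compute g(0), g(1), … with moves {2, 3, 4, 6}:
g(0) = mex{} = 0
g(1) = mex{} = 0
g(2) = mex{0} = 1
g(3) = mex{0} = 1
g(4) = mex{0,1} = 2
g(5) = mex{0,1} = 2
g(6) = mex{0,1,2} = 3
g(7) = mex{0,1,2} = 3
g(8) = mex{1,2,3} = 0
g(9) = mex{1,2,3} = 0
g(10) = mex{0,2,3} = 1
So g(10) = 1.
Grundy values for heap B (subtraction set {2, 4}):
k:     0  1  2  3  4  5  6  7
g(k):  0  0  1  1  2  2  0  0
So g(7) = 0.
The value of a disjunctive sum is the nim-sum of the parts.
Combined value = 1 ⊕ 0 = 1.

1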